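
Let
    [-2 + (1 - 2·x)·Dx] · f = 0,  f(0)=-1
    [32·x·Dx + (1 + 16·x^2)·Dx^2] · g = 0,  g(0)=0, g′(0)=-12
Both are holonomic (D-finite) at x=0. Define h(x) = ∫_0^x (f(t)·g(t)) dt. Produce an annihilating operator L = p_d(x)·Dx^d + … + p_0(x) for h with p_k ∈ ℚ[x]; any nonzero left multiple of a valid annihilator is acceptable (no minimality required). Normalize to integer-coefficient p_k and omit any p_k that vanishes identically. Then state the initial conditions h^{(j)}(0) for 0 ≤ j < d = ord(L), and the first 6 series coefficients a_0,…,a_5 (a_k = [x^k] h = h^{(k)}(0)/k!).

L = 64·x·Dx + (4 - 32·x + 128·x^2)·Dx^2 + (-1 + 2·x - 16·x^2 + 32·x^3)·Dx^3  (order 3).
h: a_k = 0, 0, 6, 8, -4, -32/5, …
ICs: h(0) = 0, h′(0) = 0, h′′(0) = 12.

f: a_k = -1, -2, -4, -8, -16, -32, …
g: a_k = 0, -12, 0, 64, 0, -3072/5, …
f·g: L₀ = L_f ⊗_s L_g, ord ≤ 1·2.
h=∫₀ˣh₀: take L = L₀·Dx.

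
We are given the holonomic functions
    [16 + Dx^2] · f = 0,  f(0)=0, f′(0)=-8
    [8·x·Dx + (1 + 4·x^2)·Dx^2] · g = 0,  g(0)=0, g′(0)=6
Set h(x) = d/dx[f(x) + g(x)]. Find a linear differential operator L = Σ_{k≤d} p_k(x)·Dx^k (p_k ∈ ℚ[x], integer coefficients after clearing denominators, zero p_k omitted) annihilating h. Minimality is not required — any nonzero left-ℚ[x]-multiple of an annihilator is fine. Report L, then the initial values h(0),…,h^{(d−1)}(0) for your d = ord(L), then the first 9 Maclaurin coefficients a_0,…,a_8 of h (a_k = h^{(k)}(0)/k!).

L = (-512·x + 5120·x^3 + 4096·x^5) + (16 + 512·x^2 + 2304·x^4 + 2048·x^6)·Dx + (-32·x + 320·x^3 + 256·x^5)·Dx^2 + (1 + 32·x^2 + 144·x^4 + 128·x^6)·Dx^3  (order 3).
h: a_k = -2, 0, 40, 0, 32/3, 0, -15232/45, 0, 479744/315, …
ICs: h(0) = -2, h′(0) = 0, h′′(0) = 80.

f: a_k = 0, -8, 0, 64/3, 0, -256/15, 0, 2048/315, 0, …
g: a_k = 0, 6, 0, -8, 0, 96/5, 0, -384/7, 0, …
Weyl lclm of L_f,L_g ⇒ L₀ (ord ≤ 4).
Differentiate: ansatz ord ≤ ord L₀ ⇒ L.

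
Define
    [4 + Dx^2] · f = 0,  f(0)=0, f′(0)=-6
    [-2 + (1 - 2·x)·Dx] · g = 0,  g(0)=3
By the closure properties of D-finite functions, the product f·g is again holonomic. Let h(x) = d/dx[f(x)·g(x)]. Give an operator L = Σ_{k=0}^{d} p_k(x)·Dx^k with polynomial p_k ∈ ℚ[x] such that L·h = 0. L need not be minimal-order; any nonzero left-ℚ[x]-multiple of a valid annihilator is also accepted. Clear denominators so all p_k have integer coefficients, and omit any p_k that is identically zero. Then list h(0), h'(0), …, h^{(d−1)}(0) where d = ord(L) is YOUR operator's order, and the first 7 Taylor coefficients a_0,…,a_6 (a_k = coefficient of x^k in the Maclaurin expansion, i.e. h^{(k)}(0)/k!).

f: a_k = 0, -6, 0, 4, 0, -4/5, 0, …
g: a_k = 3, 6, 12, 24, 48, 96, 192, …
Product ⇒ symmetric product L₀, ord ≤ 2.
Differentiate: ansatz ord ≤ ord L₀ ⇒ L.
L = (-4 - 16·x + 16·x^2) + (-4 + 8·x)·Dx + (1 - 4·x + 4·x^2)·Dx^2  (order 2).
h: a_k = -18, -72, -180, -480, -1212, -14544/5, -33928/5, …
ICs: h(0) = -18, h′(0) = -72.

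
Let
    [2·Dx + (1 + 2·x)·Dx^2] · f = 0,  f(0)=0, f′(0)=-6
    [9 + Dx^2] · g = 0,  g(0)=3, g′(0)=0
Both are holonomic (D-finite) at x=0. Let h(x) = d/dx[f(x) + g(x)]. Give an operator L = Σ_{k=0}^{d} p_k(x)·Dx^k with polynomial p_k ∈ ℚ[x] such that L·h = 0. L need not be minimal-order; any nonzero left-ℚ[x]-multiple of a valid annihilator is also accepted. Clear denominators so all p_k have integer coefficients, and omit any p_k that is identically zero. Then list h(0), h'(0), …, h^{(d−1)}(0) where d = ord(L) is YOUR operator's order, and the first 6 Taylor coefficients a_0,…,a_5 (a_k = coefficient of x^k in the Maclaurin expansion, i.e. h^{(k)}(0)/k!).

f: a_k = 0, -6, 6, -8, 12, -96/5, …
g: a_k = 3, 0, -27/2, 0, 81/8, 0, …
h₀=f+g: left-lcm gives L₀, ord ≤ 4.
Derive L from L₀ (diff closure).
L = (594 + 648·x + 648·x^2) + (153 + 630·x + 972·x^2 + 648·x^3)·Dx + (66 + 72·x + 72·x^2)·Dx^2 + (17 + 70·x + 108·x^2 + 72·x^3)·Dx^3  (order 3).
h: a_k = -6, -15, -24, 177/2, -96, 6951/40, …
ICs: h(0) = -6, h′(0) = -15, h′′(0) = -48.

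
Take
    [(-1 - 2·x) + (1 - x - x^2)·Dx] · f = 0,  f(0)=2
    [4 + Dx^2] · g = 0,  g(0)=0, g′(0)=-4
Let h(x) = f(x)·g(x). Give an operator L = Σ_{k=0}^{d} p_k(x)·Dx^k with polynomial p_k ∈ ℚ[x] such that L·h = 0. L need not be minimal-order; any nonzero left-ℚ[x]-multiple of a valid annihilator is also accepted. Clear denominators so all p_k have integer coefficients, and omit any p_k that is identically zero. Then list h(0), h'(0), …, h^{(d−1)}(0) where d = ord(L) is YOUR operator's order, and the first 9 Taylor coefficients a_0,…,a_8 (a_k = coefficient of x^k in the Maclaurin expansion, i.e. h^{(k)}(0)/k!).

L = (-2 + 4·x + 4·x^2) + (2 + 4·x)·Dx + (-1 + x + x^2)·Dx^2  (order 2).
h: a_k = 0, -8, -8, -32/3, -56/3, -152/5, -736/15, -5000/63, -40456/315, …
ICs: h(0) = 0, h′(0) = -8.

f: a_k = 2, 2, 4, 6, 10, 16, 26, 42, 68, …
g: a_k = 0, -4, 0, 8/3, 0, -8/15, 0, 16/315, 0, …
h₀=f·g: eliminate ⇒ L₀, order ≤ 1·2.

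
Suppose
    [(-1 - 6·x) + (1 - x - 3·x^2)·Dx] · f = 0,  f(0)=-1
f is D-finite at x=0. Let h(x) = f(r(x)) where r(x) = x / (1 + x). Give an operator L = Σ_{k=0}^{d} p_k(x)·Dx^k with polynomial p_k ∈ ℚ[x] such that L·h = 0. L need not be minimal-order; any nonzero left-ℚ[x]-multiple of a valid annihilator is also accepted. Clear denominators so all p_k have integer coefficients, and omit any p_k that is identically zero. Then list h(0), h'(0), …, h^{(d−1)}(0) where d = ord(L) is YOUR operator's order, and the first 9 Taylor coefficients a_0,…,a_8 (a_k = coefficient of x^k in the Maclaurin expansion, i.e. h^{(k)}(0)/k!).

f: a_k = -1, -1, -4, -7, -19, -40, -97, -217, -508, …
L₀ from L_f via x↦r, Dx↦r'^{-1}Dx.
L = (1 + 7·x) + (-1 - 2·x + 2·x^2 + 3·x^3)·Dx  (order 1).
h: a_k = -1, -1, -3, 0, -9, 9, -36, 63, -171, …
ICs: h(0) = -1.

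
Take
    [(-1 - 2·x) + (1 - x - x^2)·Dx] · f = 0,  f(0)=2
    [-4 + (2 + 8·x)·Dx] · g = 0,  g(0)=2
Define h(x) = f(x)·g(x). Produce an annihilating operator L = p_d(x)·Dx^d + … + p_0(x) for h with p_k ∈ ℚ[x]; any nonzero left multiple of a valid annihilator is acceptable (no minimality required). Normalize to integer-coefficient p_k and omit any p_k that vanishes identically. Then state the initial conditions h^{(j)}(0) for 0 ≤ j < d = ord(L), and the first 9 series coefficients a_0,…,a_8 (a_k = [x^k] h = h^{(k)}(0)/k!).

f: a_k = 2, 2, 4, 6, 10, 16, 26, 42, 68, …
g: a_k = 2, 4, -4, 8, -20, 56, -168, 528, -1716, …
Sym-product of L_f,L_g gives L₀ (≤ ord 1).
L = (3 + 4·x + 6·x^2) + (-1 - 3·x + 5·x^2 + 4·x^3)·Dx  (order 1).
h: a_k = 4, 12, 8, 36, 4, 152, -180, 1028, -2584, …
ICs: h(0) = 4.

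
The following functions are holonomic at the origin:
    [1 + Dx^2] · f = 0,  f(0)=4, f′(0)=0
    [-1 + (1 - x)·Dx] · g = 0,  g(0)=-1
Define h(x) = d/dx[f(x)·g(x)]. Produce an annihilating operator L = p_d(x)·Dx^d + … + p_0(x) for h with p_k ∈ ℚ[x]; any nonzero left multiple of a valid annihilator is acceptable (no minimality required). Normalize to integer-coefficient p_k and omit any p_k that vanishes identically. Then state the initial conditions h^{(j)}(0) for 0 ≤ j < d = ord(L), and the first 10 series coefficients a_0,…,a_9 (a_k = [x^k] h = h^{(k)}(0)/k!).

L = (-1 - 2·x + x^2) + (-2 + 2·x)·Dx + (1 - 2·x + x^2)·Dx^2  (order 2).
h: a_k = -4, -4, -6, -26/3, -65/6, -389/30, -2723/180, -4357/252, -4357/224, -1960649/90720, …
ICs: h(0) = -4, h′(0) = -4.

f: a_k = 4, 0, -2, 0, 1/6, 0, -1/180, 0, 1/10080, 0, …
g: a_k = -1, -1, -1, -1, -1, -1, -1, -1, -1, -1, …
f·g: L₀ = L_f ⊗_s L_g, ord ≤ 2·1.
Derive L from L₀ (diff closure).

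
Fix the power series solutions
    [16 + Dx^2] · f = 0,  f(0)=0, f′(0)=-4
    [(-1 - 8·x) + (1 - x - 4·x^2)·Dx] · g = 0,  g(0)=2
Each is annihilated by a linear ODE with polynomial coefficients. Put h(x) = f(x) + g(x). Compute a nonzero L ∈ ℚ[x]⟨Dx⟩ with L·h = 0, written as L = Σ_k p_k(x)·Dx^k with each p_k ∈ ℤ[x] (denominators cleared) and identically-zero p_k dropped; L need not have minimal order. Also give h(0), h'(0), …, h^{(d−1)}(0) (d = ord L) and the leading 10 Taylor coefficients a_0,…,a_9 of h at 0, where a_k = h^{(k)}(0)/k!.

f: a_k = 0, -4, 0, 32/3, 0, -128/15, 0, 1024/315, 0, -2048/2835, …
g: a_k = 2, 2, 10, 18, 58, 130, 362, 882, 2330, 5858, …
f+g: L₀ = lclm(L_f,L_g), ord ≤ 2+1.
L = (-560 - 4608·x - 1664·x^2 - 6144·x^3 - 10240·x^4 - 16384·x^5) + (208 - 272·x - 896·x^2 + 1408·x^3 + 1536·x^4 - 6144·x^5 - 8192·x^6)·Dx + (-35 - 288·x - 104·x^2 - 384·x^3 - 640·x^4 - 1024·x^5)·Dx^2 + (13 - 17·x - 56·x^2 + 88·x^3 + 96·x^4 - 384·x^5 - 512·x^6)·Dx^3  (order 3).
h: a_k = 2, -2, 10, 86/3, 58, 1822/15, 362, 278854/315, 2330, 16605382/2835, …
ICs: h(0) = 2, h′(0) = -2, h′′(0) = 20.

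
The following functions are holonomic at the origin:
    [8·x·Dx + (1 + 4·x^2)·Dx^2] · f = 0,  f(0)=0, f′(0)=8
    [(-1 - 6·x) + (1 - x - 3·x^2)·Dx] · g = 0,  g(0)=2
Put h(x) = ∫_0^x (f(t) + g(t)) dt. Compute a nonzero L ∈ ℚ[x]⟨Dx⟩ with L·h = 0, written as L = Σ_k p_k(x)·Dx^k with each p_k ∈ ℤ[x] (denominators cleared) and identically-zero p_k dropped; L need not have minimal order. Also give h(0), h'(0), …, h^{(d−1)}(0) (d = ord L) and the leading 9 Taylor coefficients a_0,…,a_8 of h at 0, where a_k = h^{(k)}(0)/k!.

L = (32 - 128·x - 1488·x^2 - 2880·x^3 - 8424·x^4 - 2592·x^6)·Dx^2 + (-25 - 160·x - 214·x^2 - 1188·x^3 - 2628·x^4 - 6264·x^5 - 432·x^6 - 2592·x^7)·Dx^3 + (4 + 9·x + 54·x^2 - 66·x^3 - x^4 - 444·x^5 - 720·x^6 - 144·x^7 - 432·x^8)·Dx^4  (order 4).
h: a_k = 0, 2, 5, 8/3, 5/6, 38/5, 88/5, 194/7, 1263/28, …
ICs: h(0) = 0, h′(0) = 2, h′′(0) = 10, h′′′(0) = 16.

f: a_k = 0, 8, 0, -32/3, 0, 128/5, 0, -512/7, 0, …
g: a_k = 2, 2, 8, 14, 38, 80, 194, 434, 1016, …
Weyl lclm of L_f,L_g ⇒ L₀ (ord ≤ 3).
h=∫h₀ ⇒ L = L₀·Dx.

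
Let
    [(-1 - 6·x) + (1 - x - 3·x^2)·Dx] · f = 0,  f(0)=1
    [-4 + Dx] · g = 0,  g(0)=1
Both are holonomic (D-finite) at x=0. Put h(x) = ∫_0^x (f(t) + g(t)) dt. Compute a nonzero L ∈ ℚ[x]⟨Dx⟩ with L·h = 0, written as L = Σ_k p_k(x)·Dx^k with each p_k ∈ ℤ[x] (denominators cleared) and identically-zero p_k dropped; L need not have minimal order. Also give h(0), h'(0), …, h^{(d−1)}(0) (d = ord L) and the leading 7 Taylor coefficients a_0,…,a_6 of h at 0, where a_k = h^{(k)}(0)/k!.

L = (-16 + 8·x - 360·x^2 - 288·x^3)·Dx + (-8 + 50·x + 134·x^2 - 96·x^3 - 144·x^4)·Dx^2 + (3 - 13·x - 11·x^2 + 42·x^3 + 36·x^4)·Dx^3  (order 3).
h: a_k = 0, 2, 5/2, 4, 53/12, 89/15, 364/45, …
ICs: h(0) = 0, h′(0) = 2, h′′(0) = 5.

f: a_k = 1, 1, 4, 7, 19, 40, 97, …
g: a_k = 1, 4, 8, 32/3, 32/3, 128/15, 256/45, …
L₀ := lclm(L_f,L_g); ord L₀ ≤ 1+1.
h=∫₀ˣh₀: take L = L₀·Dx.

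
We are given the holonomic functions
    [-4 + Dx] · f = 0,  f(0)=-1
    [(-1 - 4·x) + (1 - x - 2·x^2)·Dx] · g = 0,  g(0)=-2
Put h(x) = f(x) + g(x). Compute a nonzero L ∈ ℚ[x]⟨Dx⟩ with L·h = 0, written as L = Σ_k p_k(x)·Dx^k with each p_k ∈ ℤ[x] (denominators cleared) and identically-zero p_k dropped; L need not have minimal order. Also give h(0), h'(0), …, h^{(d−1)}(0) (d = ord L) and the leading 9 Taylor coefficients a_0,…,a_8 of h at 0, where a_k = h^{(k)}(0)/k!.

f: a_k = -1, -4, -8, -32/3, -32/3, -128/15, -256/45, -1024/315, -512/315, …
g: a_k = -2, -2, -6, -10, -22, -42, -86, -170, -342, …
Weyl lclm of L_f,L_g ⇒ L₀ (ord ≤ 2).
L = (8 + 192·x^2 + 128·x^3) + (10 - 44·x - 72·x^2 + 64·x^3 + 64·x^4)·Dx + (-3 + 11·x + 6·x^2 - 24·x^3 - 16·x^4)·Dx^2  (order 2).
h: a_k = -3, -6, -14, -62/3, -98/3, -758/15, -4126/45, -54574/315, -108242/315, …
ICs: h(0) = -3, h′(0) = -6.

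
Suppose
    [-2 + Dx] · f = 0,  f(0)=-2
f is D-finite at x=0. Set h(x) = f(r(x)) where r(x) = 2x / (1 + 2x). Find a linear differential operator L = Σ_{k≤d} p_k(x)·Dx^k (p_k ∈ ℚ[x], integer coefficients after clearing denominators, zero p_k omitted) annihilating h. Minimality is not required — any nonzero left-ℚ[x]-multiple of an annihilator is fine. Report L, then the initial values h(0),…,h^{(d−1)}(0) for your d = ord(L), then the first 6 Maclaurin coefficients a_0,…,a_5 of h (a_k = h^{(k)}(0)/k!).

f: a_k = -2, -4, -4, -8/3, -4/3, -8/15, …
L₀ from L_f via x↦r, Dx↦r'^{-1}Dx.
L = -4 + (1 + 4·x + 4·x^2)·Dx  (order 1).
h: a_k = -2, -8, 0, 32/3, -64/3, 128/5, …
ICs: h(0) = -2.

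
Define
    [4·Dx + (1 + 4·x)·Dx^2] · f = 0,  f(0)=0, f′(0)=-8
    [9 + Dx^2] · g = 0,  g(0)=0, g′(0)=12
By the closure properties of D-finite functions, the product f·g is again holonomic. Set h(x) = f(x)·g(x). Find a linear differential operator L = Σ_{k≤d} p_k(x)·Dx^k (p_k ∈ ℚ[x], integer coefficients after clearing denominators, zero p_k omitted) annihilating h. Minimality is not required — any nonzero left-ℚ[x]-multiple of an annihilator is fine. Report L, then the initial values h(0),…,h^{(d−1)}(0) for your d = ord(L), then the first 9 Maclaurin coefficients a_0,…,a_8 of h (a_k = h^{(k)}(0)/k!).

f: a_k = 0, -8, 16, -128/3, 128, -2048/5, 4096/3, -32768/7, 16384, …
g: a_k = 0, 12, 0, -18, 0, 81/10, 0, -243/140, 0, …
f·g: L₀ = L_f ⊗_s L_g, ord ≤ 2·2.
L = (-2043 - 1296·x + 44064·x^2 + 186624·x^3 + 186624·x^4) + (72 + 5472·x + 31104·x^2 + 41472·x^3)·Dx + (-182 + 864·x + 12096·x^2 + 41472·x^3 + 41472·x^4)·Dx^2 + (8 + 608·x + 3456·x^2 + 4608·x^3)·Dx^3 + (5 + 112·x + 800·x^2 + 2304·x^3 + 2304·x^4)·Dx^4  (order 4).
h: a_k = 0, 0, -96, 192, -368, 1248, -4212, 71048/5, -1719642/35, …
ICs: h(0) = 0, h′(0) = 0, h′′(0) = -192, h′′′(0) = 1152.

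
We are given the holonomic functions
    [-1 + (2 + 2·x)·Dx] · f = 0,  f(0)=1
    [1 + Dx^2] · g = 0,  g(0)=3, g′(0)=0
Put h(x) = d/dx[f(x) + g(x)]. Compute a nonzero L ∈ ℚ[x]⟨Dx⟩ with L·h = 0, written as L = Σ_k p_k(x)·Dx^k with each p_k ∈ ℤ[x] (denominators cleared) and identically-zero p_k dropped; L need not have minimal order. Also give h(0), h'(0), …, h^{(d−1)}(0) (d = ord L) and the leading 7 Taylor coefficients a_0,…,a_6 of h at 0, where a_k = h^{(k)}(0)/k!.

L = (-19 - 8·x - 4·x^2) + (-14 - 30·x - 24·x^2 - 8·x^3)·Dx + (-19 - 8·x - 4·x^2)·Dx^2 + (-14 - 30·x - 24·x^2 - 8·x^3)·Dx^3  (order 3).
h: a_k = 1/2, -13/4, 3/16, 11/32, 35/256, -379/2560, 231/2048, …
ICs: h(0) = 1/2, h′(0) = -13/4, h′′(0) = 3/8.

f: a_k = 1, 1/2, -1/8, 1/16, -5/128, 7/256, -21/1024, …
g: a_k = 3, 0, -3/2, 0, 1/8, 0, -1/240, …
Sum ⇒ L₀ = lclm(L_f,L_g) in ℚ(x)⟨Dx⟩.
h₀' ⇒ L via d/dx closure of L₀.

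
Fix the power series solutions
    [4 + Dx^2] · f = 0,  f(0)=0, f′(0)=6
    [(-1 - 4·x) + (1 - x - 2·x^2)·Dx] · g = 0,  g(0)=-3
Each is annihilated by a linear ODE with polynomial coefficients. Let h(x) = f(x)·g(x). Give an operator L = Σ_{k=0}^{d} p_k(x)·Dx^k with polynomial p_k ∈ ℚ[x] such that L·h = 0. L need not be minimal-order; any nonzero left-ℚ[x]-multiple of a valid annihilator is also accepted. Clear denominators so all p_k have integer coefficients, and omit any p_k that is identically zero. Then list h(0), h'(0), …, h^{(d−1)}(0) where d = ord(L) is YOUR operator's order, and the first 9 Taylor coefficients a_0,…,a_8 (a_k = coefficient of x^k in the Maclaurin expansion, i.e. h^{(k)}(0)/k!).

L = (4·x + 8·x^2) + (2 + 8·x)·Dx + (-1 + x + 2·x^2)·Dx^2  (order 2).
h: a_k = 0, -18, -18, -42, -78, -822/5, -1602/5, -22714/35, -45142/35, …
ICs: h(0) = 0, h′(0) = -18.

f: a_k = 0, 6, 0, -4, 0, 4/5, 0, -8/105, 0, …
g: a_k = -3, -3, -9, -15, -33, -63, -129, -255, -513, …
Product ⇒ symmetric product L₀, ord ≤ 2.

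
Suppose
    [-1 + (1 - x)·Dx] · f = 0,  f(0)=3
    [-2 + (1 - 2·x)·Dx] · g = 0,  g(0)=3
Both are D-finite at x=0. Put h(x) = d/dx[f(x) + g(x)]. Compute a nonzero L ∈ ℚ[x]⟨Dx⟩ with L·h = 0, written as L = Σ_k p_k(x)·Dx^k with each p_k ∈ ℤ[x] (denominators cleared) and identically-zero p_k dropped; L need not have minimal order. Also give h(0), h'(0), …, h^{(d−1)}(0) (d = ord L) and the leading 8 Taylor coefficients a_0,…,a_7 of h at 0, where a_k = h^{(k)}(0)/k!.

f: a_k = 3, 3, 3, 3, 3, 3, 3, 3, …
g: a_k = 3, 6, 12, 24, 48, 96, 192, 384, …
L₀ := lclm(L_f,L_g); ord L₀ ≤ 1+1.
h=h₀': d/dx-closure on L₀ ⇒ L.
L = 12 + (-9 + 12·x)·Dx + (1 - 3·x + 2·x^2)·Dx^2  (order 2).
h: a_k = 9, 30, 81, 204, 495, 1170, 2709, 6168, …
ICs: h(0) = 9, h′(0) = 30.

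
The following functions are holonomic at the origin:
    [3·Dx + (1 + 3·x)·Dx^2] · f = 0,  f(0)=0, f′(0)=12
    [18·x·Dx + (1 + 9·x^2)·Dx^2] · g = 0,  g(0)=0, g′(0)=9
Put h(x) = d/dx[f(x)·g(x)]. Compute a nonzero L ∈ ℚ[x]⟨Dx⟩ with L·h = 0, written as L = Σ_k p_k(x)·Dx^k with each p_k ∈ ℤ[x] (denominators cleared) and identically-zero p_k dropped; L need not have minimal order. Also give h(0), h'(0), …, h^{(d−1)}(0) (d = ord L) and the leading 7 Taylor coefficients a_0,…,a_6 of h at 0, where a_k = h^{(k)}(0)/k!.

L = (648 + 3564·x + 19440·x^2 + 113724·x^3 + 262440·x^4 + 341172·x^5 + 236196·x^7) + (162 + 3348·x + 24948·x^2 + 117612·x^3 + 396576·x^4 + 813564·x^5 + 918540·x^6 + 236196·x^7 + 826686·x^8)·Dx + (36 + 576·x + 5184·x^2 + 25272·x^3 + 87480·x^4 + 227448·x^5 + 419904·x^6 + 472392·x^7 + 236196·x^8 + 472392·x^9)·Dx^2 + (5 + 54·x + 333·x^2 + 1512·x^3 + 5346·x^4 + 14580·x^5 + 30618·x^6 + 52488·x^7 + 59049·x^8 + 39366·x^9 + 59049·x^10)·Dx^3  (order 3).
h: a_k = 0, 216, -486, 0, -1215, 75816/5, -168399/5, …
ICs: h(0) = 0, h′(0) = 216, h′′(0) = -972.

f: a_k = 0, 12, -18, 36, -81, 972/5, -486, …
g: a_k = 0, 9, 0, -27, 0, 729/5, 0, …
h₀=f·g: eliminate ⇒ L₀, order ≤ 2·2.
Differentiate: ansatz ord ≤ ord L₀ ⇒ L.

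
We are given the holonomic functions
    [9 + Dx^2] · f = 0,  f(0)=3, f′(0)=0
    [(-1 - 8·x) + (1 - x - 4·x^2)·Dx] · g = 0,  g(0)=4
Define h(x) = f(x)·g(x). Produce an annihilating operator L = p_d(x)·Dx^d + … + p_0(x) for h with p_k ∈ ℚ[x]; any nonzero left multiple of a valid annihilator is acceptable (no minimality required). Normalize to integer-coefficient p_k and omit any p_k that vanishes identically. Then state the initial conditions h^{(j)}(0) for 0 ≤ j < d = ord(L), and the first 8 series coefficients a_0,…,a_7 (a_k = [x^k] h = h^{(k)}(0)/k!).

L = (-1 + 9·x + 36·x^2) + (2 + 16·x)·Dx + (-1 + x + 4·x^2)·Dx^2  (order 2).
h: a_k = 12, 12, 6, 54, 237/2, 669/2, 15927/20, 42687/20, …
ICs: h(0) = 12, h′(0) = 12.

f: a_k = 3, 0, -27/2, 0, 81/8, 0, -243/80, 0, …
g: a_k = 4, 4, 20, 36, 116, 260, 724, 1764, …
h₀=f·g: eliminate ⇒ L₀, order ≤ 2·1.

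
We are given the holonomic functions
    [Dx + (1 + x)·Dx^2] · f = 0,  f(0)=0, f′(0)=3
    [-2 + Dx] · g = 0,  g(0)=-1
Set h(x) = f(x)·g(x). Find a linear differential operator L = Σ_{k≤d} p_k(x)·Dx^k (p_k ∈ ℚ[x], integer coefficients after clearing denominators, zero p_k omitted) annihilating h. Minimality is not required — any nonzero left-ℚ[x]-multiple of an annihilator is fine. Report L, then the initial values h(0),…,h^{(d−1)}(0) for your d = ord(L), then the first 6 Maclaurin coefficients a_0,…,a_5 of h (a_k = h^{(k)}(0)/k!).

L = (2 + 4·x) + (-3 - 4·x)·Dx + (1 + x)·Dx^2  (order 2).
h: a_k = 0, -3, -9/2, -4, -9/4, -11/10, …
ICs: h(0) = 0, h′(0) = -3.

f: a_k = 0, 3, -3/2, 1, -3/4, 3/5, …
g: a_k = -1, -2, -2, -4/3, -2/3, -4/15, …
Product ⇒ symmetric product L₀, ord ≤ 2.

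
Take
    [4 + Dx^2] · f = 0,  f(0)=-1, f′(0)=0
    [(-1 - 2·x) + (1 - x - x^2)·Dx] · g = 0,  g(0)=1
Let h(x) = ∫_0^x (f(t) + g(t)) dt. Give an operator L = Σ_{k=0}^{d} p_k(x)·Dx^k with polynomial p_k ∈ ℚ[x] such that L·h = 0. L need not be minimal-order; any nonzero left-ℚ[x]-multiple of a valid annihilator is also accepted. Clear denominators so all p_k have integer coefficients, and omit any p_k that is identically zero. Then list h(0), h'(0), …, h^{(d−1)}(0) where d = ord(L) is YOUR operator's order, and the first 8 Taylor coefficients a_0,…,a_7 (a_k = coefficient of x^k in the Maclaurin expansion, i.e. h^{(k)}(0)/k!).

L = (-44 - 96·x - 32·x^2 - 48·x^3 - 40·x^4 - 16·x^5)·Dx + (16 - 20·x - 8·x^2 + 16·x^3 - 12·x^4 - 24·x^5 - 8·x^6)·Dx^2 + (-11 - 24·x - 8·x^2 - 12·x^3 - 10·x^4 - 4·x^5)·Dx^3 + (4 - 5·x - 2·x^2 + 4·x^3 - 3·x^4 - 6·x^5 - 2·x^6)·Dx^4  (order 4).
h: a_k = 0, 0, 1/2, 4/3, 3/4, 13/15, 4/3, 589/315, …
ICs: h(0) = 0, h′(0) = 0, h′′(0) = 1, h′′′(0) = 8.

f: a_k = -1, 0, 2, 0, -2/3, 0, 4/45, 0, …
g: a_k = 1, 1, 2, 3, 5, 8, 13, 21, …
Sum ⇒ L₀ = lclm(L_f,L_g) in ℚ(x)⟨Dx⟩.
Integrate: L := L₀·Dx.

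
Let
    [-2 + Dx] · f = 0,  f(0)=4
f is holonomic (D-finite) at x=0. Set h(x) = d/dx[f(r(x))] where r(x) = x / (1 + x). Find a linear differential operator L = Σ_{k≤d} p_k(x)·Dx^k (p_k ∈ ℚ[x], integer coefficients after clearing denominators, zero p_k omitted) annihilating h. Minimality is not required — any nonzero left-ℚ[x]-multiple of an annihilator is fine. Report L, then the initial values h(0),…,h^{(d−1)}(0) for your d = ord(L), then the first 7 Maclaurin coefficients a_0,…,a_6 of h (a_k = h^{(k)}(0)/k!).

f: a_k = 4, 8, 8, 16/3, 8/3, 16/15, 16/45, …
f∘r: x↦r, Dx↦Dx/r' in L_f ⇒ L₀.
Derive L from L₀ (diff closure).
L = -2·x + (-1 - 2·x - x^2)·Dx  (order 1).
h: a_k = 8, 0, -8, 32/3, -8, 32/15, 40/9, …
ICs: h(0) = 8.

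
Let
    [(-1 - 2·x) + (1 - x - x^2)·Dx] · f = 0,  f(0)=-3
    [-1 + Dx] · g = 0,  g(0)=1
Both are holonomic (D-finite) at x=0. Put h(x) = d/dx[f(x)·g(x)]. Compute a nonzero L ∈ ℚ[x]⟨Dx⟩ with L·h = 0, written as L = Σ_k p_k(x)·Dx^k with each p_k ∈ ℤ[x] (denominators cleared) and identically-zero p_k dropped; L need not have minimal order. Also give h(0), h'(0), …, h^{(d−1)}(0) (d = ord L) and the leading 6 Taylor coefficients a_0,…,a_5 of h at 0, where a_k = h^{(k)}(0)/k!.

f: a_k = -3, -3, -6, -9, -15, -24, …
g: a_k = 1, 1, 1/2, 1/6, 1/24, 1/120, …
L₀ := L_f ⊗_s L_g (sym. prod.), ord ≤ 1.
h₀' ⇒ L via d/dx closure of L₀.
L = (7 + 6·x - x^2 - 2·x^3 + x^4) + (-2 + x + 4·x^2 - x^4)·Dx  (order 1).
h: a_k = -6, -21, -51, -221/2, -893/4, -17347/40, …
ICs: h(0) = -6.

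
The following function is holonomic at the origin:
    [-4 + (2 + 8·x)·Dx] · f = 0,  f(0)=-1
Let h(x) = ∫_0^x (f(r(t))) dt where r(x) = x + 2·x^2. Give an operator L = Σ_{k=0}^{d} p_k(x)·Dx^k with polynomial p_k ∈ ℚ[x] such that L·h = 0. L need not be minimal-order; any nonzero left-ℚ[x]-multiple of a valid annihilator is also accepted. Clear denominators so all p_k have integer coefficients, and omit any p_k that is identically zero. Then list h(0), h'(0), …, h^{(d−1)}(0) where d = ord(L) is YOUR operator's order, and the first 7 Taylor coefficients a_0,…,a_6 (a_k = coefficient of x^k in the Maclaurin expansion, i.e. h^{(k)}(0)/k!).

L = (-2 - 8·x)·Dx + (1 + 4·x + 8·x^2)·Dx^2  (order 2).
h: a_k = 0, -1, -1, -2/3, 1, -6/5, 2/3, …
ICs: h(0) = 0, h′(0) = -1.

f: a_k = -1, -2, 2, -4, 10, -28, 84, …
f∘r: x↦r, Dx↦Dx/r' in L_f ⇒ L₀.
h=∫₀ˣh₀: take L = L₀·Dx.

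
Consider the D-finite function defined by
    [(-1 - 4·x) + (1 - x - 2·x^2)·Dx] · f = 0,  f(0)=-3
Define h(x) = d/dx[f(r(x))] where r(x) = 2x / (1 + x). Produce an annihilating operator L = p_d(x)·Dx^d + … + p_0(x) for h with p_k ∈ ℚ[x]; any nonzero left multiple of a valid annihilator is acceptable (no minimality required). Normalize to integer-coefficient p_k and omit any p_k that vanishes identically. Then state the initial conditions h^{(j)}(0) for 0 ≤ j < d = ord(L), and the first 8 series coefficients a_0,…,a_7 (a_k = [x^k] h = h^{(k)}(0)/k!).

L = (10 + 54·x + 270·x^2 + 162·x^3) + (-1 - 10·x + 90·x^3 + 81·x^4)·Dx  (order 1).
h: a_k = -6, -60, -162, -1080, -2430, -14580, -30618, -174960, …
ICs: h(0) = -6.

f: a_k = -3, -3, -9, -15, -33, -63, -129, -255, …
L₀ from L_f via x↦r, Dx↦r'^{-1}Dx.
Derive L from L₀ (diff closure).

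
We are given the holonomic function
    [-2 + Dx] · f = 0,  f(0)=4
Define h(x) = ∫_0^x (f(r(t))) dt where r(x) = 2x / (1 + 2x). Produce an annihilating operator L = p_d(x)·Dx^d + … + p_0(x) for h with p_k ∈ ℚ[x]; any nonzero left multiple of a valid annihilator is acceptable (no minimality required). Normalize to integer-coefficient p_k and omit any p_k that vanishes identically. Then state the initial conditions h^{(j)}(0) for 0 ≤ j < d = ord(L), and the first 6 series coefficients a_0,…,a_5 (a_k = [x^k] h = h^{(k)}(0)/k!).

L = -4·Dx + (1 + 4·x + 4·x^2)·Dx^2  (order 2).
h: a_k = 0, 4, 8, 0, -16/3, 128/15, …
ICs: h(0) = 0, h′(0) = 4.

f: a_k = 4, 8, 8, 16/3, 8/3, 16/15, …
f∘r: x↦r, Dx↦Dx/r' in L_f ⇒ L₀.
h=∫₀ˣh₀: take L = L₀·Dx.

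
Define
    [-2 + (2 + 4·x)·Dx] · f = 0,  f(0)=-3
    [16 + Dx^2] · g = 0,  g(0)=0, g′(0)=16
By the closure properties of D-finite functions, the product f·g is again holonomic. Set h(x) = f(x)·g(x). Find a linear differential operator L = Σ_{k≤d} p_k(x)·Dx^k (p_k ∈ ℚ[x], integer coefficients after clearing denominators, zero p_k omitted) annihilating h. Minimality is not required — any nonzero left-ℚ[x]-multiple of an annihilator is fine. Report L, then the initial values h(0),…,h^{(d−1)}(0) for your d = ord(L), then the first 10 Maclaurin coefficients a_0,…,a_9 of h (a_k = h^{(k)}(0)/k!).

L = (19 + 64·x + 64·x^2) + (-2 - 4·x)·Dx + (1 + 4·x + 4·x^2)·Dx^2  (order 2).
h: a_k = 0, -48, -48, 152, 104, -682/5, -402/5, 7687/105, 17/21, 216983/7560, …
ICs: h(0) = 0, h′(0) = -48.

f: a_k = -3, -3, 3/2, -3/2, 15/8, -21/8, 63/16, -99/16, 1287/128, -2145/128, …
g: a_k = 0, 16, 0, -128/3, 0, 512/15, 0, -4096/315, 0, 8192/2835, …
Product ⇒ symmetric product L₀, ord ≤ 2.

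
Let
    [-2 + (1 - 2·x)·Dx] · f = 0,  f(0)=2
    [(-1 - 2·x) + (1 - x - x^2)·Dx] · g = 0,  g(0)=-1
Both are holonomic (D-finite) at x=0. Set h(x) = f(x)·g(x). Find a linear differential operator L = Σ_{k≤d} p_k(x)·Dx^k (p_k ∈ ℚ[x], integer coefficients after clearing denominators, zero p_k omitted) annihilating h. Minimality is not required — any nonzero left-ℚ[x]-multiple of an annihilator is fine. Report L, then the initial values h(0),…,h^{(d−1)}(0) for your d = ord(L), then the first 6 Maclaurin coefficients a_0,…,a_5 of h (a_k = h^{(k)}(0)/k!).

f: a_k = 2, 4, 8, 16, 32, 64, …
g: a_k = -1, -1, -2, -3, -5, -8, …
f·g: L₀ = L_f ⊗_s L_g, ord ≤ 1·1.
L = (-3 + 2·x + 6·x^2) + (1 - 3·x + x^2 + 2·x^3)·Dx  (order 1).
h: a_k = -2, -6, -16, -38, -86, -188, …
ICs: h(0) = -2.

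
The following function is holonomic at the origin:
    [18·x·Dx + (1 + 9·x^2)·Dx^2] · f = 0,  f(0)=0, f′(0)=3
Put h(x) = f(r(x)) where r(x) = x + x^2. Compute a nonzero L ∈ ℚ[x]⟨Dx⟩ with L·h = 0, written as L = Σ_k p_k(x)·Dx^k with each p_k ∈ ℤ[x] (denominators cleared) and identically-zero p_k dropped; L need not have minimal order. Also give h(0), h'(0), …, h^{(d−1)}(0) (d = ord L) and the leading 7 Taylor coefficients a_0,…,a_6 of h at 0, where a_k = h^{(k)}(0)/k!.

L = (-2 + 18·x + 72·x^2 + 108·x^3 + 54·x^4)·Dx + (1 + 2·x + 9·x^2 + 36·x^3 + 45·x^4 + 18·x^5)·Dx^2  (order 2).
h: a_k = 0, 3, 3, -9, -27, 108/5, 234, …
ICs: h(0) = 0, h′(0) = 3.

f: a_k = 0, 3, 0, -9, 0, 243/5, 0, …
h₀=f(r): pull back L_f along r ⇒ L₀.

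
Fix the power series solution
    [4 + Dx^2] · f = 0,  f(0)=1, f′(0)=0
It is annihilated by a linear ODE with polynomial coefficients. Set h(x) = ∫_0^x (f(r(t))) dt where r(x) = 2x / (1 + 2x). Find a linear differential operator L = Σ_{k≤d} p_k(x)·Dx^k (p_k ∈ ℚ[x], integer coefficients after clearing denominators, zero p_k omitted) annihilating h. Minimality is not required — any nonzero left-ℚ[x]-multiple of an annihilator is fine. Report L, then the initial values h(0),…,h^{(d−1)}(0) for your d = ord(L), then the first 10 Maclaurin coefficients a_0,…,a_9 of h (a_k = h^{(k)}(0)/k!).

f: a_k = 1, 0, -2, 0, 2/3, 0, -4/45, 0, 2/315, 0, …
L₀ from L_f via x↦r, Dx↦r'^{-1}Dx.
Integrate: L := L₀·Dx.
L = 16·Dx + (4 + 24·x + 48·x^2 + 32·x^3)·Dx^2 + (1 + 8·x + 24·x^2 + 32·x^3 + 16·x^4)·Dx^3  (order 3).
h: a_k = 0, 1, 0, -8/3, 8, -256/15, 256/9, -1408/45, -64/5, 602624/2835, …
ICs: h(0) = 0, h′(0) = 1, h′′(0) = 0.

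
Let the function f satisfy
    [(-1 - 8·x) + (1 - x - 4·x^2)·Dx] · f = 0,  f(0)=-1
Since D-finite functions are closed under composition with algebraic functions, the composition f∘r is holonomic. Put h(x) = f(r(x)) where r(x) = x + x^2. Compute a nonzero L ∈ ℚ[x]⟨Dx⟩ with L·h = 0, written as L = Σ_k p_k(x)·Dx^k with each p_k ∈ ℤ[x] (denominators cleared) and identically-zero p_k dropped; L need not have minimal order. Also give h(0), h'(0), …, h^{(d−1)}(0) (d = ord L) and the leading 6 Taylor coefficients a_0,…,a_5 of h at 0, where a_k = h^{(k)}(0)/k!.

L = (1 + 10·x + 24·x^2 + 16·x^3) + (-1 + x + 5·x^2 + 8·x^3 + 4·x^4)·Dx  (order 1).
h: a_k = -1, -1, -6, -19, -61, -208, …
ICs: h(0) = -1.

f: a_k = -1, -1, -5, -9, -29, -65, …
L₀ from L_f via x↦r, Dx↦r'^{-1}Dx.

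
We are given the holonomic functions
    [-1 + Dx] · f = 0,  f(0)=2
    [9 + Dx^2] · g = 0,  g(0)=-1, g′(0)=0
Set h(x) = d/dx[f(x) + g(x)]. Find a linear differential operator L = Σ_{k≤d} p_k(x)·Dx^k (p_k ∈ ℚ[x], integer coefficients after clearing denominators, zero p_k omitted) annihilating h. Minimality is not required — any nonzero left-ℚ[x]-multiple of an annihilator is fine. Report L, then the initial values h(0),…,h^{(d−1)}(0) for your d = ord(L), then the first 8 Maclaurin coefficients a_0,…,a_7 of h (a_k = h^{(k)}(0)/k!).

L = 9 - 9·Dx + Dx^2 - Dx^3  (order 3).
h: a_k = 2, 11, 1, -79/6, 1/12, 731/120, 1/360, -937/720, …
ICs: h(0) = 2, h′(0) = 11, h′′(0) = 2.

f: a_k = 2, 2, 1, 1/3, 1/12, 1/60, 1/360, 1/2520, …
g: a_k = -1, 0, 9/2, 0, -27/8, 0, 81/80, 0, …
h₀=f+g: left-lcm gives L₀, ord ≤ 3.
Derive L from L₀ (diff closure).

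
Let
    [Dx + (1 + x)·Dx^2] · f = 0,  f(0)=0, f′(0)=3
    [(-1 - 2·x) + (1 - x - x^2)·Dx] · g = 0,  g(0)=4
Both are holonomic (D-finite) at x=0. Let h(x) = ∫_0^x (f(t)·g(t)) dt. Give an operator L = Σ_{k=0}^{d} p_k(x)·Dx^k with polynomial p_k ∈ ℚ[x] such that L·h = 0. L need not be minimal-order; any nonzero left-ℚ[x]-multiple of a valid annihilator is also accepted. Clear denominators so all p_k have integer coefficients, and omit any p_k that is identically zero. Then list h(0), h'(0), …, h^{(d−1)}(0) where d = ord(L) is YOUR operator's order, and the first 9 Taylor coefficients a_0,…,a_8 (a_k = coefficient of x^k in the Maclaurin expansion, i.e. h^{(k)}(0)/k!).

f: a_k = 0, 3, -3/2, 1, -3/4, 3/5, -1/2, 3/7, -3/8, …
g: a_k = 4, 4, 8, 12, 20, 32, 52, 84, 136, …
Product ⇒ symmetric product L₀, ord ≤ 2.
∫: right-multiply L₀ by Dx.
L = (3 + 4·x)·Dx + (1 + 7·x + 5·x^2)·Dx^2 + (-1 + 2·x^2 + x^3)·Dx^3  (order 3).
h: a_k = 0, 0, 6, 2, 11/2, 5, 247/30, 362/35, 4323/280, …
ICs: h(0) = 0, h′(0) = 0, h′′(0) = 12.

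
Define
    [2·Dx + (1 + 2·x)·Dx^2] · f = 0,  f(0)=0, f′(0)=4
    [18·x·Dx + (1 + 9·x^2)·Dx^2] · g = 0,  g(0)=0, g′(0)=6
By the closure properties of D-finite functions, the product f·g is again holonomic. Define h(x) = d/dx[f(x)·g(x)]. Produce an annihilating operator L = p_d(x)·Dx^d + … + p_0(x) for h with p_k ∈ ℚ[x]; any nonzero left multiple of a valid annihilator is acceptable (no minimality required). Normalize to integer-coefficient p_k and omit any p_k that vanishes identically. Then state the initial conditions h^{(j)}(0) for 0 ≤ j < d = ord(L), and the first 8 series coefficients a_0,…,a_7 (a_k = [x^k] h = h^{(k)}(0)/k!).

L = (792 + 3024·x + 22680·x^2 + 102384·x^3 + 174960·x^4 + 151632·x^5 + 104976·x^7) + (332 + 4752·x + 28908·x^2 + 127008·x^3 + 351216·x^4 + 542376·x^5 + 408240·x^6 + 157464·x^7 + 367416·x^8)·Dx + (44 + 916·x + 6696·x^2 + 27252·x^3 + 85860·x^4 + 193428·x^5 + 279936·x^6 + 224532·x^7 + 157464·x^8 + 209952·x^9)·Dx^2 + (10 + 76·x + 418·x^2 + 1728·x^3 + 5391·x^4 + 12960·x^5 + 24948·x^6 + 34992·x^7 + 29889·x^8 + 26244·x^9 + 26244·x^10)·Dx^3  (order 3).
h: a_k = 0, 48, -72, -160, 120, 11088/5, -13048/5, -15936, …
ICs: h(0) = 0, h′(0) = 48, h′′(0) = -144.

f: a_k = 0, 4, -4, 16/3, -8, 64/5, -64/3, 256/7, …
g: a_k = 0, 6, 0, -18, 0, 486/5, 0, -4374/7, …
Sym-product of L_f,L_g gives L₀ (≤ ord 4).
h=h₀': d/dx-closure on L₀ ⇒ L.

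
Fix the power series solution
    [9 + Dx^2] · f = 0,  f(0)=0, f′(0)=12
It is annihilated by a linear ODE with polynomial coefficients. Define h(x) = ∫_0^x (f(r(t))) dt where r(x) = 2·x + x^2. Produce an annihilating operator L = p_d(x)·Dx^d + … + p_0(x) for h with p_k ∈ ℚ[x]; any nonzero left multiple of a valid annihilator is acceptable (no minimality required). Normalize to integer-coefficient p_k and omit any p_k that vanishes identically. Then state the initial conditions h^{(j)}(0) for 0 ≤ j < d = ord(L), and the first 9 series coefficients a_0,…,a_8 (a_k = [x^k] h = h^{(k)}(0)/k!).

f: a_k = 0, 12, 0, -18, 0, 81/10, 0, -243/140, 0, …
f∘r: x↦r, Dx↦Dx/r' in L_f ⇒ L₀.
Integrate: L := L₀·Dx.
L = (36 + 108·x + 108·x^2 + 36·x^3)·Dx - Dx^2 + (1 + x)·Dx^3  (order 3).
h: a_k = 0, 0, 12, 4, -36, -216/5, 126/5, 90, 1863/35, …
ICs: h(0) = 0, h′(0) = 0, h′′(0) = 24.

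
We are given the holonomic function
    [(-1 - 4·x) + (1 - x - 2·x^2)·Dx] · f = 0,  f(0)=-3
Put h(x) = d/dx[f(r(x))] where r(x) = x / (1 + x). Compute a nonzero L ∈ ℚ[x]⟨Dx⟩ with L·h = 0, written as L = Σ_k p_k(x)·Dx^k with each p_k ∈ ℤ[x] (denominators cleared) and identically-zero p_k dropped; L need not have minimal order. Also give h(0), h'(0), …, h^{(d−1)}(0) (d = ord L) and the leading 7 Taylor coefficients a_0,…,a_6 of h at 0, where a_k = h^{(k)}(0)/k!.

f: a_k = -3, -3, -9, -15, -33, -63, -129, …
Change of var in L_f (x↦r) gives L₀.
Differentiate: ansatz ord ≤ ord L₀ ⇒ L.
L = (4 + 12·x + 36·x^2 + 20·x^3) + (-1 - 7·x - 9·x^2 + 7·x^3 + 10·x^4)·Dx  (order 1).
h: a_k = -3, -12, 0, -48, 60, -216, 420, …
ICs: h(0) = -3.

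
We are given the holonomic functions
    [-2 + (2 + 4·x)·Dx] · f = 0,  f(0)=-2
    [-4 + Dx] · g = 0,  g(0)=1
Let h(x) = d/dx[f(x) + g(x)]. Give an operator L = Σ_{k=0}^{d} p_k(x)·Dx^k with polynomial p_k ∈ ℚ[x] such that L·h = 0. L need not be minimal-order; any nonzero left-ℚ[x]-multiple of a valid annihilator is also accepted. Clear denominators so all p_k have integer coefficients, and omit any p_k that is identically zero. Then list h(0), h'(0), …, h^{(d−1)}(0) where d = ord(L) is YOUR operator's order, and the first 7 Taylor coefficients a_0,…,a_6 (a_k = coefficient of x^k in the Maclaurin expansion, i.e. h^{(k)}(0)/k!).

f: a_k = -2, -2, 1, -1, 5/4, -7/4, 21/8, …
g: a_k = 1, 4, 8, 32/3, 32/3, 128/15, 256/45, …
L₀ := lclm(L_f,L_g); ord L₀ ≤ 1+1.
Derive L from L₀ (diff closure).
L = (-28 - 32·x) + (-13 - 64·x - 64·x^2)·Dx + (5 + 18·x + 16·x^2)·Dx^2  (order 2).
h: a_k = 2, 18, 29, 143/3, 407/12, 2993/60, -2203/360, …
ICs: h(0) = 2, h′(0) = 18.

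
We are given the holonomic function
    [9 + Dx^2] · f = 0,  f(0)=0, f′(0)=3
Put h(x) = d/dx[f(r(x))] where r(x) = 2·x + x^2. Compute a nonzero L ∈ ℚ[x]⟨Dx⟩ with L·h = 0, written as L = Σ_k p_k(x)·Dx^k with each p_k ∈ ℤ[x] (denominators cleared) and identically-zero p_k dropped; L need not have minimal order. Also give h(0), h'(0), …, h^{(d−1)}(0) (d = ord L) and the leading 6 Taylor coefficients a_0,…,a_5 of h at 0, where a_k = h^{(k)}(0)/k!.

L = (39 + 144·x + 216·x^2 + 144·x^3 + 36·x^4) + (-3 - 3·x)·Dx + (1 + 2·x + x^2)·Dx^2  (order 2).
h: a_k = 6, 6, -108, -216, 189, 945, …
ICs: h(0) = 6, h′(0) = 6.

f: a_k = 0, 3, 0, -9/2, 0, 81/40, …
L₀ from L_f via x↦r, Dx↦r'^{-1}Dx.
h₀' ⇒ L via d/dx closure of L₀.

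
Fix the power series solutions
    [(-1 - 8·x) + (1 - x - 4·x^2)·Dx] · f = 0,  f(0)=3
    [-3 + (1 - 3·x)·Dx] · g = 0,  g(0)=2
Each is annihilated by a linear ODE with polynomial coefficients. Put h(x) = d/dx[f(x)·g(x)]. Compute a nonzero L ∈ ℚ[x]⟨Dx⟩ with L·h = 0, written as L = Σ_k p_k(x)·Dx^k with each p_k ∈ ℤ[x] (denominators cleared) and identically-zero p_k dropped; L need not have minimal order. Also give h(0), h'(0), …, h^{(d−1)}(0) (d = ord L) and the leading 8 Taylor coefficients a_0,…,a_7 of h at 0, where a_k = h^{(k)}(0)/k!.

f: a_k = 3, 3, 15, 27, 87, 195, 543, 1323, …
g: a_k = 2, 6, 18, 54, 162, 486, 1458, 4374, …
f·g: L₀ = L_f ⊗_s L_g, ord ≤ 1·1.
h=h₀': d/dx-closure on L₀ ⇒ L.
L = (17 - 24·x - 141·x^2 - 96·x^3 + 864·x^4) + (-2 + 7·x + 24·x^2 - 95·x^3 - 30·x^4 + 216·x^5)·Dx  (order 1).
h: a_k = 24, 204, 1080, 5016, 20760, 81252, 302904, 1094448, …
ICs: h(0) = 24.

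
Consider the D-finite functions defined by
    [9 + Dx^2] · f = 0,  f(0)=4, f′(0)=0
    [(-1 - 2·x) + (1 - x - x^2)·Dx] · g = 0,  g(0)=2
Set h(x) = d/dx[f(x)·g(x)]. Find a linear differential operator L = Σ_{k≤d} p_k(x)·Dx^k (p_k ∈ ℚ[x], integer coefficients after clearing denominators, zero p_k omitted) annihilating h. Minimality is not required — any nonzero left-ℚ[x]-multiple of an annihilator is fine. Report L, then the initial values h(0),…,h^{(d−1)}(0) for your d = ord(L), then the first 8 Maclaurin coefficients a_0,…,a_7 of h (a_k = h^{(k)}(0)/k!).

f: a_k = 4, 0, -18, 0, 27/2, 0, -81/20, 0, …
g: a_k = 2, 2, 4, 6, 10, 16, 26, 42, …
Sym-product of L_f,L_g gives L₀ (≤ ord 2).
h₀' ⇒ L via d/dx closure of L₀.
L = (3 - 162·x - 81·x^2 + 162·x^3 + 81·x^4) + (-12 - 6·x + 54·x^2 + 36·x^3)·Dx + (7 - 16·x - 7·x^2 + 18·x^3 + 9·x^4)·Dx^2  (order 2).
h: a_k = 8, -40, -36, -20, -85, -903/5, -3297/10, -42503/70, …
ICs: h(0) = 8, h′(0) = -40.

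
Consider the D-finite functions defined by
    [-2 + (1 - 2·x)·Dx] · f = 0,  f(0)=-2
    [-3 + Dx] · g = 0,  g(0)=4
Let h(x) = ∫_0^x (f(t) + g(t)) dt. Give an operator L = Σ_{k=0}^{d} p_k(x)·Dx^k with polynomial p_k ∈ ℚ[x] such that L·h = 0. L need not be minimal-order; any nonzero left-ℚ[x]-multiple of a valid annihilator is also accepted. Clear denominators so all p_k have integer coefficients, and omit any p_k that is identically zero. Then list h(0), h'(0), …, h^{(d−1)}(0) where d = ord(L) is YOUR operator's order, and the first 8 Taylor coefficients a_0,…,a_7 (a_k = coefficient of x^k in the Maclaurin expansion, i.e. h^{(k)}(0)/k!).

f: a_k = -2, -4, -8, -16, -32, -64, -128, -256, …
g: a_k = 4, 12, 18, 18, 27/2, 81/10, 81/20, 243/140, …
Sum ⇒ L₀ = lclm(L_f,L_g) in ℚ(x)⟨Dx⟩.
h=∫₀ˣh₀: take L = L₀·Dx.
L = (-6 - 36·x)·Dx + (-1 + 36·x - 36·x^2)·Dx^2 + (1 - 8·x + 12·x^2)·Dx^3  (order 3).
h: a_k = 0, 2, 4, 10/3, 1/2, -37/10, -559/60, -2479/140, …
ICs: h(0) = 0, h′(0) = 2, h′′(0) = 8.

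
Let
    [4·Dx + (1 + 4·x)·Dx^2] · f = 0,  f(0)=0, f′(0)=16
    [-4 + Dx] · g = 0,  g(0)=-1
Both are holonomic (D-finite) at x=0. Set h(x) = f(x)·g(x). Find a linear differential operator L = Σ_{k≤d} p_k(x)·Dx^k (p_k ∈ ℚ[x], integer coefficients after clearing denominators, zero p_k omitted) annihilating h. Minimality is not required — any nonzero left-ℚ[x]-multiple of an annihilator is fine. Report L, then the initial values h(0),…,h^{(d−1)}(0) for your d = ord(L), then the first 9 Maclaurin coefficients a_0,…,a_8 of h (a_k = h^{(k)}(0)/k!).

L = 64·x + (-4 - 32·x)·Dx + (1 + 4·x)·Dx^2  (order 2).
h: a_k = 0, -16, -32, -256/3, 0, -1536/5, 7168/9, -188416/63, 475136/45, …
ICs: h(0) = 0, h′(0) = -16.

f: a_k = 0, 16, -32, 256/3, -256, 4096/5, -8192/3, 65536/7, -32768, …
g: a_k = -1, -4, -8, -32/3, -32/3, -128/15, -256/45, -1024/315, -512/315, …
f·g: L₀ = L_f ⊗_s L_g, ord ≤ 2·1.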